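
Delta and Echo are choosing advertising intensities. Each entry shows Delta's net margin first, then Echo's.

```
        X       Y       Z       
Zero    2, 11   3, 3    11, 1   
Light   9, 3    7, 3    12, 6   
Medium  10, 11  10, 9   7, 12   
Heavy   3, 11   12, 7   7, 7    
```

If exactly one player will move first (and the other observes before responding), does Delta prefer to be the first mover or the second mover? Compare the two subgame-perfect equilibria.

first

If Delta leads: Echo's best replies are Zero→X, Light→Z, Medium→Z, Heavy→X; Delta's induced payoffs 2, 12, 7, 3; outcome (Light, Z), payoffs (12, 6).
If Echo leads: Delta's best replies are X→Medium, Y→Heavy, Z→Light; Echo's induced payoffs 11, 7, 6; outcome (Medium, X), payoffs (10, 11).
Delta gets 12 moving first and 10 moving second, so Delta prefers to move first.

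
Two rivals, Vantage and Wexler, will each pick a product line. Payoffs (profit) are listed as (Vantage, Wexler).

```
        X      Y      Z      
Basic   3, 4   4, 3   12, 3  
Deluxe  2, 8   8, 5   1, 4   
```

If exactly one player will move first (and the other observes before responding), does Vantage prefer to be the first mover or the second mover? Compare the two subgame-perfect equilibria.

If Vantage leads: Wexler's best replies are Basic→X, Deluxe→X; Vantage's induced payoffs 3, 2; outcome (Basic, X), payoffs (3, 4).
If Wexler leads: Vantage's best replies are X→Basic, Y→Deluxe, Z→Basic; Wexler's induced payoffs 4, 5, 3; outcome (Deluxe, Y), payoffs (8, 5).
Vantage gets 3 moving first and 8 moving second, so Vantage prefers to move second.

second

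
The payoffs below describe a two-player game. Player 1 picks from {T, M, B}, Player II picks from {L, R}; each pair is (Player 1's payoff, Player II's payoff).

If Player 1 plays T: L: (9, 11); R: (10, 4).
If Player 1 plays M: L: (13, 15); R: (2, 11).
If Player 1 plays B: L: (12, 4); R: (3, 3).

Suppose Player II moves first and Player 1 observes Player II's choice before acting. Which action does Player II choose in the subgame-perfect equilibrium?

Backward induction with Player II moving first.
- L: BR = M, leader payoff 15.
- R: BR = T, leader payoff 4.
Player II's induced payoffs are 15, 4, so Player II commits to L. Subgame-perfect outcome: (M, L) with payoffs (13, 15).

L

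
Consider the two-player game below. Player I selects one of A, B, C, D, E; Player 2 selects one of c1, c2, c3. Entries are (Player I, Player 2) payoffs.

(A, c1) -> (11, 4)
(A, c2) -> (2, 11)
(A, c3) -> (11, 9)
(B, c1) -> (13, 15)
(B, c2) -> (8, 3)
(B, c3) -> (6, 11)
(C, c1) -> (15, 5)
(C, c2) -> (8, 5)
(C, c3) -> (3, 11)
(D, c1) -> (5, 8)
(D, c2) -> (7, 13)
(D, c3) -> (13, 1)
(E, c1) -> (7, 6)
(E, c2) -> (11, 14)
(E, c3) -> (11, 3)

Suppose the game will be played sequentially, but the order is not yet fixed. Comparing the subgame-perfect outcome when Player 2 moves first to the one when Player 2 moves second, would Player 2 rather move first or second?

second

If Player I leads: Player 2's best replies are A→c2, B→c1, C→c3, D→c2, E→c2; Player I's induced payoffs 2, 13, 3, 7, 11; outcome (B, c1), payoffs (13, 15).
If Player 2 leads: Player I's best replies are c1→C, c2→E, c3→D; Player 2's induced payoffs 5, 14, 1; outcome (E, c2), payoffs (11, 14).
Player 2 gets 14 moving first and 15 moving second, so Player 2 prefers to move second.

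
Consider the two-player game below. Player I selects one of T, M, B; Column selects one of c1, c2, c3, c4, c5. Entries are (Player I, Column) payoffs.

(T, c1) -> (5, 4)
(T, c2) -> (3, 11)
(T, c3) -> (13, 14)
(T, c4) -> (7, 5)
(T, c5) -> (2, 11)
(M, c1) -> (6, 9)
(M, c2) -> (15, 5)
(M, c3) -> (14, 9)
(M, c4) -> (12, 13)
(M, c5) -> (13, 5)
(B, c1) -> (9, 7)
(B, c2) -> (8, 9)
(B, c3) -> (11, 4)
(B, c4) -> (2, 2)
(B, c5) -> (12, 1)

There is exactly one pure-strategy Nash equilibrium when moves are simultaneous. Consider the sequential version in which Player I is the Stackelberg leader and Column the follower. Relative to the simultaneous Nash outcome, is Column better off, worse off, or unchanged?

better off

Solve by backward induction (Player I leads).
- T: BR = c3, leader payoff 13.
- M: BR = c4, leader payoff 12.
- B: BR = c2, leader payoff 8.
Among 13, 12, 8, the best is 13 at T. Subgame-perfect outcome: (T, c3) with payoffs (13, 14).
Under simultaneous play:
Player I's best replies: c1→B; c2→M; c3→M; c4→M; c5→M.
Column's best replies: T→c3; M→c4; B→c2.
Only (M, c4) has each player best-responding; Nash payoffs (12, 13).
Column earns 14 sequentially versus 13 at the Nash outcome: better off.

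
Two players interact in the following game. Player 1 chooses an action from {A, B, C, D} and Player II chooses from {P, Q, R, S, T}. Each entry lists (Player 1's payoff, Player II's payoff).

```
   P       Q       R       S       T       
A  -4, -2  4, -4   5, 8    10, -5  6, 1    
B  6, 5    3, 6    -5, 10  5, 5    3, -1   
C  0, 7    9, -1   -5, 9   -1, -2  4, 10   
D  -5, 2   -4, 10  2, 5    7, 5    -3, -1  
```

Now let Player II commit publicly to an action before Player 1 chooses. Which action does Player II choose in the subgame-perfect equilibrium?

Solve by backward induction (Player II leads).
- P → Player 1 plays B (best of -4, 6, 0, -5); Player II gets 5.
- Q → Player 1 plays C (best of 4, 3, 9, -4); Player II gets -1.
- R → Player 1 plays A (best of 5, -5, -5, 2); Player II gets 8.
- S → Player 1 plays A (best of 10, 5, -1, 7); Player II gets -5.
- T → Player 1 plays A (best of 6, 3, 4, -3); Player II gets 1.
Player II's induced payoffs are 5, -1, 8, -5, 1, so Player II commits to R. Subgame-perfect outcome: (A, R) with payoffs (5, 8).

R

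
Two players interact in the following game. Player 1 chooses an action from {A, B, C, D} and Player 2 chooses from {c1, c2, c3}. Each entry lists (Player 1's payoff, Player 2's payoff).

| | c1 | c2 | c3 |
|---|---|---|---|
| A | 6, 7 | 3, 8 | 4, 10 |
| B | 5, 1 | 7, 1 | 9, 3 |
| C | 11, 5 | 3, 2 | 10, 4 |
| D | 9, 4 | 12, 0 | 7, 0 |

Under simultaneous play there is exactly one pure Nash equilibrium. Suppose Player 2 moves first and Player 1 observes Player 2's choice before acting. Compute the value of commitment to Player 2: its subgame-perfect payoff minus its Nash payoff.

Work backward from Player 1's decision.
- c1 → Player 1 plays C (best of 6, 5, 11, 9); Player 2 gets 5.
- c2 → Player 1 plays D (best of 3, 7, 3, 12); Player 2 gets 0.
- c3 → Player 1 plays C (best of 4, 9, 10, 7); Player 2 gets 4.
Maximizing over 5, 0, 4, Player 2 chooses c1. Subgame-perfect outcome: (C, c1) with payoffs (11, 5).
For the simultaneous game, intersect best replies.
Player 1's best replies: c1→C; c2→D; c3→C.
Player 2's best replies: A→c3; B→c3; C→c1; D→c1.
Only (C, c1) has each player best-responding; Nash payoffs (11, 5).
Player 2's commitment gain: 5 − 5 = 0.

0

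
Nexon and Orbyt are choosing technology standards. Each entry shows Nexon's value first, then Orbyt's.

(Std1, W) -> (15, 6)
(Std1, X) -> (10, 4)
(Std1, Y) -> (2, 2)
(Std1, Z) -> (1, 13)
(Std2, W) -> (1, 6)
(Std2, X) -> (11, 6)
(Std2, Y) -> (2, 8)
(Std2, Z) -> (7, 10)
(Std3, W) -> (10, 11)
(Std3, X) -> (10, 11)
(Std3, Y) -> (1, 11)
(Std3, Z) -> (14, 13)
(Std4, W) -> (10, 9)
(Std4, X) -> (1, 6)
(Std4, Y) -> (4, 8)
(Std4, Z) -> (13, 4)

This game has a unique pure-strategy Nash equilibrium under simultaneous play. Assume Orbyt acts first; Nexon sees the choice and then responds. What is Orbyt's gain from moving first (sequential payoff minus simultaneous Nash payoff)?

0

Solve by backward induction (Orbyt leads).
- W: BR = Std1, leader payoff 6.
- X: BR = Std2, leader payoff 6.
- Y: BR = Std4, leader payoff 8.
- Z: BR = Std3, leader payoff 13.
Orbyt's induced payoffs are 6, 6, 8, 13, so Orbyt commits to Z. Subgame-perfect outcome: (Std3, Z) with payoffs (14, 13).
Under simultaneous play:
Nexon's best replies: W→Std1; X→Std2; Y→Std4; Z→Std3.
Orbyt's best replies: Std1→Z; Std2→Z; Std3→Z; Std4→W.
Only (Std3, Z) has each player best-responding; Nash payoffs (14, 13).
Orbyt's commitment gain: 13 − 13 = 0.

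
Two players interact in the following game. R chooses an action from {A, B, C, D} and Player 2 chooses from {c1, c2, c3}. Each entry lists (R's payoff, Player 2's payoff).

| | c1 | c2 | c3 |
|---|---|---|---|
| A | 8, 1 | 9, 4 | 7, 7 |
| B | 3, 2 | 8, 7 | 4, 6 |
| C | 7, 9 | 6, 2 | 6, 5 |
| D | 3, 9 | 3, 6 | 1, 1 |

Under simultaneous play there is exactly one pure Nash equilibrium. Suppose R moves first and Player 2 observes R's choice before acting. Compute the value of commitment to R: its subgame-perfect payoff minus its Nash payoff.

1

Player 2 best-responds to each possible R move:
- A → Player 2 plays c3 (best of 1, 4, 7); R gets 7.
- B → Player 2 plays c2 (best of 2, 7, 6); R gets 8.
- C → Player 2 plays c1 (best of 9, 2, 5); R gets 7.
- D → Player 2 plays c1 (best of 9, 6, 1); R gets 3.
Maximizing over 7, 8, 7, 3, R chooses B. Subgame-perfect outcome: (B, c2) with payoffs (8, 7).
For the simultaneous game, intersect best replies.
R's best replies: c1→A; c2→A; c3→A.
Player 2's best replies: A→c3; B→c2; C→c1; D→c1.
Only (A, c3) has each player best-responding; Nash payoffs (7, 7).
R's commitment gain: 8 − 7 = 1.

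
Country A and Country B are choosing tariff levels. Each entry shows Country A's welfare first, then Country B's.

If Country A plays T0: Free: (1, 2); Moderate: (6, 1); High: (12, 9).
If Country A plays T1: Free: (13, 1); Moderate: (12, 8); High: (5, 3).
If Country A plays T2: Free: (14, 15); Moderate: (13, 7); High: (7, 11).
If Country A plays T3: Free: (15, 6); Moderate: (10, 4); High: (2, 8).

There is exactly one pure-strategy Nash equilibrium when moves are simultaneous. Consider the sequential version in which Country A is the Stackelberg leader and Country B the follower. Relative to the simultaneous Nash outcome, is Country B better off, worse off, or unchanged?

Solve by backward induction (Country A leads).
- T0: Country B compares 2, 1, 9 and picks High; Country A would get 12.
- T1: Country B compares 1, 8, 3 and picks Moderate; Country A would get 12.
- T2: Country B compares 15, 7, 11 and picks Free; Country A would get 14.
- T3: Country B compares 6, 4, 8 and picks High; Country A would get 2.
Among 12, 12, 14, 2, the best is 14 at T2. Subgame-perfect outcome: (T2, Free) with payoffs (14, 15).
Under simultaneous play:
Country A's best replies: Free→T3; Moderate→T2; High→T0.
Country B's best replies: T0→High; T1→Moderate; T2→Free; T3→High.
The unique mutual best reply is (T0, High), giving (12, 9).
Country B earns 15 sequentially versus 9 at the Nash outcome: better off.

better off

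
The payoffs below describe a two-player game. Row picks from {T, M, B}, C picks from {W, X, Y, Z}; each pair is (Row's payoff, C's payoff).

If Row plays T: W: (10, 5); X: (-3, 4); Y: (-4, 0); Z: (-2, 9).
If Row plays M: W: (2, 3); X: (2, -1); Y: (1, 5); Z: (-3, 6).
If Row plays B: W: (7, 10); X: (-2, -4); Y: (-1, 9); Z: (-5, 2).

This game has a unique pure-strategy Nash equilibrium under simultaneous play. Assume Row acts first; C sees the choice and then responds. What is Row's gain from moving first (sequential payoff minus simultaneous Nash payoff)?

9

Backward induction with Row moving first.
- T: BR = Z, leader payoff -2.
- M: BR = Z, leader payoff -3.
- B: BR = W, leader payoff 7.
Row's induced payoffs are -2, -3, 7, so Row commits to B. Subgame-perfect outcome: (B, W) with payoffs (7, 10).
Now find the simultaneous Nash equilibrium.
Row's best replies: W→T; X→M; Y→M; Z→T.
C's best replies: T→Z; M→Z; B→W.
Only (T, Z) has each player best-responding; Nash payoffs (-2, 9).
Row's commitment gain: 7 − -2 = 9.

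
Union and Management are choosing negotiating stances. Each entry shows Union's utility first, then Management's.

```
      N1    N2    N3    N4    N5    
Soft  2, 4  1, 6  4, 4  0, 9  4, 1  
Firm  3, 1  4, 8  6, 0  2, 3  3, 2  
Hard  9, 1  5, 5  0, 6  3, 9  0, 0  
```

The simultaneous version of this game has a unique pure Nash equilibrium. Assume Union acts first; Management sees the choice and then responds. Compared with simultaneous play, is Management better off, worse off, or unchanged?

worse off

Work backward from Management's decision.
- Soft: BR = N4, leader payoff 0.
- Firm: BR = N2, leader payoff 4.
- Hard: BR = N4, leader payoff 3.
Maximizing over 0, 4, 3, Union chooses Firm. Subgame-perfect outcome: (Firm, N2) with payoffs (4, 8).
Under simultaneous play:
Union's best replies: N1→Hard; N2→Hard; N3→Firm; N4→Hard; N5→Soft.
Management's best replies: Soft→N4; Firm→N2; Hard→N4.
Only (Hard, N4) has each player best-responding; Nash payoffs (3, 9).
Management earns 8 sequentially versus 9 at the Nash outcome: worse off.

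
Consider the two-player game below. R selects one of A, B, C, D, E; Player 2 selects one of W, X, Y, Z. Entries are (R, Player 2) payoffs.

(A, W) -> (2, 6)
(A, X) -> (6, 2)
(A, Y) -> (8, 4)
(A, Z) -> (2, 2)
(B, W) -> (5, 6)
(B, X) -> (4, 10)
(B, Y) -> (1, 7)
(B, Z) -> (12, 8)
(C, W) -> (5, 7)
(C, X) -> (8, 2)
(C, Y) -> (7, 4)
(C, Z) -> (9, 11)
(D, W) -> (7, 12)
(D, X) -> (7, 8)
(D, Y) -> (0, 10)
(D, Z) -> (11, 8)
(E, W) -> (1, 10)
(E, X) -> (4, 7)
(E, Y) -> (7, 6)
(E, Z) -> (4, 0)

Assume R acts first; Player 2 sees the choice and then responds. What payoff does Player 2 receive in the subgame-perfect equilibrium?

Backward induction with R moving first.
- A → Player 2 plays W (best of 6, 2, 4, 2); R gets 2.
- B → Player 2 plays X (best of 6, 10, 7, 8); R gets 4.
- C → Player 2 plays Z (best of 7, 2, 4, 11); R gets 9.
- D → Player 2 plays W (best of 12, 8, 10, 8); R gets 7.
- E → Player 2 plays W (best of 10, 7, 6, 0); R gets 1.
Maximizing over 2, 4, 9, 7, 1, R chooses C. Subgame-perfect outcome: (C, Z) with payoffs (9, 11).

11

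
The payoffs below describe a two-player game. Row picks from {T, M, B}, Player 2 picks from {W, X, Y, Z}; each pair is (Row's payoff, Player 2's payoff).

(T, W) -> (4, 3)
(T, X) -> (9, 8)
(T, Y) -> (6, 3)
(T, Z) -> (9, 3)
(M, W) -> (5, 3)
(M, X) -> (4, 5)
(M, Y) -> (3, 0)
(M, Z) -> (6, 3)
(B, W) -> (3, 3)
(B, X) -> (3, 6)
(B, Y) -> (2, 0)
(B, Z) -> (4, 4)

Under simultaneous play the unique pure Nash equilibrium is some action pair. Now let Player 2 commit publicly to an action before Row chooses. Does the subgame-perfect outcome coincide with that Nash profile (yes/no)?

yes

Solve by backward induction (Player 2 leads).
- W → Row plays M (best of 4, 5, 3); Player 2 gets 3.
- X → Row plays T (best of 9, 4, 3); Player 2 gets 8.
- Y → Row plays T (best of 6, 3, 2); Player 2 gets 3.
- Z → Row plays T (best of 9, 6, 4); Player 2 gets 3.
Among 3, 8, 3, 3, the best is 8 at X. Subgame-perfect outcome: (T, X) with payoffs (9, 8).
Now find the simultaneous Nash equilibrium.
Row's best replies: W→M; X→T; Y→T; Z→T.
Player 2's best replies: T→X; M→X; B→X.
The unique mutual best reply is (T, X), giving (9, 8).
Sequential outcome (T, X) coincides with the Nash profile (T, X).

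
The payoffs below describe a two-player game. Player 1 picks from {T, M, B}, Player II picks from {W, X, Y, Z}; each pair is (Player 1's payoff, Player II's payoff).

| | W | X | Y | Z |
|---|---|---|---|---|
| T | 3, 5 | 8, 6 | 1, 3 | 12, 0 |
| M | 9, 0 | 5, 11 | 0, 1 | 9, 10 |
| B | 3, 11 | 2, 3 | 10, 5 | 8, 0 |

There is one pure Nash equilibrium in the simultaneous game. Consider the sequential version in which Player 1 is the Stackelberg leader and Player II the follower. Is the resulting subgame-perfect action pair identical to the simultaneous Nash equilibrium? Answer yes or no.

yes

Backward induction with Player 1 moving first.
- T → Player II plays X (best of 5, 6, 3, 0); Player 1 gets 8.
- M → Player II plays X (best of 0, 11, 1, 10); Player 1 gets 5.
- B → Player II plays W (best of 11, 3, 5, 0); Player 1 gets 3.
Maximizing over 8, 5, 3, Player 1 chooses T. Subgame-perfect outcome: (T, X) with payoffs (8, 6).
For the simultaneous game, intersect best replies.
Player 1's best replies: W→M; X→T; Y→B; Z→T.
Player II's best replies: T→X; M→X; B→W.
The unique mutual best reply is (T, X), giving (8, 6).
Sequential outcome (T, X) coincides with the Nash profile (T, X).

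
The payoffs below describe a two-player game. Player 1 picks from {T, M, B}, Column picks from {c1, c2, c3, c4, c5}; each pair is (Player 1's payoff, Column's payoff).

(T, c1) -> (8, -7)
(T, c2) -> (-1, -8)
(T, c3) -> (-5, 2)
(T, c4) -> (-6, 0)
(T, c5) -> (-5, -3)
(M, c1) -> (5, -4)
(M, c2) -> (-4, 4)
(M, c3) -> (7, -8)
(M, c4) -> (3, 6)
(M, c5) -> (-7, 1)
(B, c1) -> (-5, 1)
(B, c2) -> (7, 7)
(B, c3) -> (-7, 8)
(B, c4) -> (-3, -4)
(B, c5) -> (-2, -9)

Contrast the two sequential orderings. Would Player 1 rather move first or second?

second

If Player 1 leads: Column's best replies are T→c3, M→c4, B→c3; Player 1's induced payoffs -5, 3, -7; outcome (M, c4), payoffs (3, 6).
If Column leads: Player 1's best replies are c1→T, c2→B, c3→M, c4→M, c5→B; Column's induced payoffs -7, 7, -8, 6, -9; outcome (B, c2), payoffs (7, 7).
Player 1 gets 3 moving first and 7 moving second, so Player 1 prefers to move second.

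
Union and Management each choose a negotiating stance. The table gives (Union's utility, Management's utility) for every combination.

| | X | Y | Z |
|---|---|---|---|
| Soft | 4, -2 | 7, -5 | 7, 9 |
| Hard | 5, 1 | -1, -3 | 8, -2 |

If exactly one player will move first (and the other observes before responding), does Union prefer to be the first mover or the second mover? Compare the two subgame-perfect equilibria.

first

If Union leads: Management's best replies are Soft→Z, Hard→X; Union's induced payoffs 7, 5; outcome (Soft, Z), payoffs (7, 9).
If Management leads: Union's best replies are X→Hard, Y→Soft, Z→Hard; Management's induced payoffs 1, -5, -2; outcome (Hard, X), payoffs (5, 1).
Union gets 7 moving first and 5 moving second, so Union prefers to move first.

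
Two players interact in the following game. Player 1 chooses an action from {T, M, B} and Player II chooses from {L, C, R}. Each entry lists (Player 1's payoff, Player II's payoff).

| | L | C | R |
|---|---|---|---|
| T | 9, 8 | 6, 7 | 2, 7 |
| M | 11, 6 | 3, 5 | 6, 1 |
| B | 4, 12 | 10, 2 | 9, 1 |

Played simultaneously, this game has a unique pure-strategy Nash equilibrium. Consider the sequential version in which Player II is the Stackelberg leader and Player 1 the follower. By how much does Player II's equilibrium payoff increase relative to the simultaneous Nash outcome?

0

Work backward from Player 1's decision.
- L: Player 1 compares 9, 11, 4 and picks M; Player II would get 6.
- C: Player 1 compares 6, 3, 10 and picks B; Player II would get 2.
- R: Player 1 compares 2, 6, 9 and picks B; Player II would get 1.
Maximizing over 6, 2, 1, Player II chooses L. Subgame-perfect outcome: (M, L) with payoffs (11, 6).
For the simultaneous game, intersect best replies.
Player 1's best replies: L→M; C→B; R→B.
Player II's best replies: T→L; M→L; B→L.
Only (M, L) has each player best-responding; Nash payoffs (11, 6).
Player II's commitment gain: 6 − 6 = 0.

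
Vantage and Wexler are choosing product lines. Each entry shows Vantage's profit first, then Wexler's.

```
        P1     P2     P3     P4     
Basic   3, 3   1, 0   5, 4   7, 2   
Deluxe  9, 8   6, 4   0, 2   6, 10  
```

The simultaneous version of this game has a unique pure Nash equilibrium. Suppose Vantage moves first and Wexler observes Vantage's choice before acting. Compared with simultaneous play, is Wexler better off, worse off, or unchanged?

Work backward from Wexler's decision.
- Basic → Wexler plays P3 (best of 3, 0, 4, 2); Vantage gets 5.
- Deluxe → Wexler plays P4 (best of 8, 4, 2, 10); Vantage gets 6.
Maximizing over 5, 6, Vantage chooses Deluxe. Subgame-perfect outcome: (Deluxe, P4) with payoffs (6, 10).
Now find the simultaneous Nash equilibrium.
Vantage's best replies: P1→Deluxe; P2→Deluxe; P3→Basic; P4→Basic.
Wexler's best replies: Basic→P3; Deluxe→P4.
The unique mutual best reply is (Basic, P3), giving (5, 4).
Wexler earns 10 sequentially versus 4 at the Nash outcome: better off.

better off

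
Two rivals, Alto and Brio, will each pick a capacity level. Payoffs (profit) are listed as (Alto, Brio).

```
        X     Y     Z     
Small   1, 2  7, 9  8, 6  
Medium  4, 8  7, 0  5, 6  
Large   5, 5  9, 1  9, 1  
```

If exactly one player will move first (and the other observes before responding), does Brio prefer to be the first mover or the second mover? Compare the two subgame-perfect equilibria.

second

If Alto leads: Brio's best replies are Small→Y, Medium→X, Large→X; Alto's induced payoffs 7, 4, 5; outcome (Small, Y), payoffs (7, 9).
If Brio leads: Alto's best replies are X→Large, Y→Large, Z→Large; Brio's induced payoffs 5, 1, 1; outcome (Large, X), payoffs (5, 5).
Brio gets 5 moving first and 9 moving second, so Brio prefers to move second.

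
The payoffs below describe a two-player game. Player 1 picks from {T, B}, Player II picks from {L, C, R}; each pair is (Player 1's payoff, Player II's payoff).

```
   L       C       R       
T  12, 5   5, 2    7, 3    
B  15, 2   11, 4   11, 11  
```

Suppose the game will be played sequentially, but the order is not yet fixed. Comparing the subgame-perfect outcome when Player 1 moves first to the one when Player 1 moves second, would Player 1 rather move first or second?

If Player 1 leads: Player II's best replies are T→L, B→R; Player 1's induced payoffs 12, 11; outcome (T, L), payoffs (12, 5).
If Player II leads: Player 1's best replies are L→B, C→B, R→B; Player II's induced payoffs 2, 4, 11; outcome (B, R), payoffs (11, 11).
Player 1 gets 12 moving first and 11 moving second, so Player 1 prefers to move first.

first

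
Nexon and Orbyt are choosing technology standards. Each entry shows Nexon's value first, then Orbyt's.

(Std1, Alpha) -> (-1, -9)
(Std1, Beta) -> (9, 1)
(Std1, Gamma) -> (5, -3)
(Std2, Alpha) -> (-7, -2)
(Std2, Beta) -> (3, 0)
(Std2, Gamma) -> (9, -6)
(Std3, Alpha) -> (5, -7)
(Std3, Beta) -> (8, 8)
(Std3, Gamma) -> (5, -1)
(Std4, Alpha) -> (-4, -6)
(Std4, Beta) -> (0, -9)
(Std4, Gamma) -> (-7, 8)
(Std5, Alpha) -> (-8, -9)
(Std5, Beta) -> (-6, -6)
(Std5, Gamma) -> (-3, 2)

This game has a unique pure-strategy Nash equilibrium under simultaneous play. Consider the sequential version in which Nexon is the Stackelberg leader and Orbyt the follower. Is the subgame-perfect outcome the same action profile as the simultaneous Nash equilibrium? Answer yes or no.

yes

Orbyt best-responds to each possible Nexon move:
- Std1: Orbyt compares -9, 1, -3 and picks Beta; Nexon would get 9.
- Std2: Orbyt compares -2, 0, -6 and picks Beta; Nexon would get 3.
- Std3: Orbyt compares -7, 8, -1 and picks Beta; Nexon would get 8.
- Std4: Orbyt compares -6, -9, 8 and picks Gamma; Nexon would get -7.
- Std5: Orbyt compares -9, -6, 2 and picks Gamma; Nexon would get -3.
Among 9, 3, 8, -7, -3, the best is 9 at Std1. Subgame-perfect outcome: (Std1, Beta) with payoffs (9, 1).
Under simultaneous play:
Nexon's best replies: Alpha→Std3; Beta→Std1; Gamma→Std2.
Orbyt's best replies: Std1→Beta; Std2→Beta; Std3→Beta; Std4→Gamma; Std5→Gamma.
Only (Std1, Beta) has each player best-responding; Nash payoffs (9, 1).
Sequential outcome (Std1, Beta) coincides with the Nash profile (Std1, Beta).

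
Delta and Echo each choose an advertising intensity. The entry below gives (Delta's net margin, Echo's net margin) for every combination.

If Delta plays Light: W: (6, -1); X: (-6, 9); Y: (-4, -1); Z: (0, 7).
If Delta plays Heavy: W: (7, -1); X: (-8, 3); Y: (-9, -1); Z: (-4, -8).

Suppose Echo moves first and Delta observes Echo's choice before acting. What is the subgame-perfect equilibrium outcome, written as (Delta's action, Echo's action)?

(Light, X)

Work backward from Delta's decision.
- W: Delta compares 6, 7 and picks Heavy; Echo would get -1.
- X: Delta compares -6, -8 and picks Light; Echo would get 9.
- Y: Delta compares -4, -9 and picks Light; Echo would get -1.
- Z: Delta compares 0, -4 and picks Light; Echo would get 7.
Maximizing over -1, 9, -1, 7, Echo chooses X. Subgame-perfect outcome: (Light, X) with payoffs (-6, 9).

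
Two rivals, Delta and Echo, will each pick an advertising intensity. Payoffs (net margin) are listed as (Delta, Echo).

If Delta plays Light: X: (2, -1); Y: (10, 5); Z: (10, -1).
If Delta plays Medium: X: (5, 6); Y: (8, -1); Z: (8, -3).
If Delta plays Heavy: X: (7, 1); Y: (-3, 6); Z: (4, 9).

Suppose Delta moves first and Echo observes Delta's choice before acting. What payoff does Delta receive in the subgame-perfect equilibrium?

Work backward from Echo's decision.
- Light: Echo compares -1, 5, -1 and picks Y; Delta would get 10.
- Medium: Echo compares 6, -1, -3 and picks X; Delta would get 5.
- Heavy: Echo compares 1, 6, 9 and picks Z; Delta would get 4.
Maximizing over 10, 5, 4, Delta chooses Light. Subgame-perfect outcome: (Light, Y) with payoffs (10, 5).

10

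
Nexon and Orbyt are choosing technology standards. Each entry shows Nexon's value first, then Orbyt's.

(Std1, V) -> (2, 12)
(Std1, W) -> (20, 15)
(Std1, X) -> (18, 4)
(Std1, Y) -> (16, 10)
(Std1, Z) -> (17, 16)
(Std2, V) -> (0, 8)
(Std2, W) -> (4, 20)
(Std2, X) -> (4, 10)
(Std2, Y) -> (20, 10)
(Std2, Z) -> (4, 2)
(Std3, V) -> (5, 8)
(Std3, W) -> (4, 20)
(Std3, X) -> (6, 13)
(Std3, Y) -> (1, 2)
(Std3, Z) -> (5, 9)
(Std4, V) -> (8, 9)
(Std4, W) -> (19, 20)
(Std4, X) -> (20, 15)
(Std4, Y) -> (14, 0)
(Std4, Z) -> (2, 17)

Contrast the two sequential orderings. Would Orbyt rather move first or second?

If Nexon leads: Orbyt's best replies are Std1→Z, Std2→W, Std3→W, Std4→W; Nexon's induced payoffs 17, 4, 4, 19; outcome (Std4, W), payoffs (19, 20).
If Orbyt leads: Nexon's best replies are V→Std4, W→Std1, X→Std4, Y→Std2, Z→Std1; Orbyt's induced payoffs 9, 15, 15, 10, 16; outcome (Std1, Z), payoffs (17, 16).
Orbyt gets 16 moving first and 20 moving second, so Orbyt prefers to move second.

second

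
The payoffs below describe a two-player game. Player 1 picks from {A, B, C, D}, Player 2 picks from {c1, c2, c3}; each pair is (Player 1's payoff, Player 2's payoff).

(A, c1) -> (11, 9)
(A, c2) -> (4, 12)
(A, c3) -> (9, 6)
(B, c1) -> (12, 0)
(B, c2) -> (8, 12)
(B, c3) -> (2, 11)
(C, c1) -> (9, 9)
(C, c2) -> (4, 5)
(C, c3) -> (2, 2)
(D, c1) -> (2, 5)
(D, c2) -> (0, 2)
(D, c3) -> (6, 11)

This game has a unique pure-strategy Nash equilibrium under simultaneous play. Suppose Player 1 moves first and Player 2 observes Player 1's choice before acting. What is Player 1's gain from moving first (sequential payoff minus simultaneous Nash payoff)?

1

Player 2 best-responds to each possible Player 1 move:
- A → Player 2 plays c2 (best of 9, 12, 6); Player 1 gets 4.
- B → Player 2 plays c2 (best of 0, 12, 11); Player 1 gets 8.
- C → Player 2 plays c1 (best of 9, 5, 2); Player 1 gets 9.
- D → Player 2 plays c3 (best of 5, 2, 11); Player 1 gets 6.
Maximizing over 4, 8, 9, 6, Player 1 chooses C. Subgame-perfect outcome: (C, c1) with payoffs (9, 9).
Under simultaneous play:
Player 1's best replies: c1→B; c2→B; c3→A.
Player 2's best replies: A→c2; B→c2; C→c1; D→c3.
The unique mutual best reply is (B, c2), giving (8, 12).
Player 1's commitment gain: 9 − 8 = 1.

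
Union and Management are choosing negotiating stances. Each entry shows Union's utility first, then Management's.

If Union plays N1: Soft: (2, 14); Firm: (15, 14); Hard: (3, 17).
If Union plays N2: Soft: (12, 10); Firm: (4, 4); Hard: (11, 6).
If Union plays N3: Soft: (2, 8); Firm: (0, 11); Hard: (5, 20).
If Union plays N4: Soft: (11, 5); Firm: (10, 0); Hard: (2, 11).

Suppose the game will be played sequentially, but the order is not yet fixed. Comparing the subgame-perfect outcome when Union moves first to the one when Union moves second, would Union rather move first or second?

If Union leads: Management's best replies are N1→Hard, N2→Soft, N3→Hard, N4→Hard; Union's induced payoffs 3, 12, 5, 2; outcome (N2, Soft), payoffs (12, 10).
If Management leads: Union's best replies are Soft→N2, Firm→N1, Hard→N2; Management's induced payoffs 10, 14, 6; outcome (N1, Firm), payoffs (15, 14).
Union gets 12 moving first and 15 moving second, so Union prefers to move second.

second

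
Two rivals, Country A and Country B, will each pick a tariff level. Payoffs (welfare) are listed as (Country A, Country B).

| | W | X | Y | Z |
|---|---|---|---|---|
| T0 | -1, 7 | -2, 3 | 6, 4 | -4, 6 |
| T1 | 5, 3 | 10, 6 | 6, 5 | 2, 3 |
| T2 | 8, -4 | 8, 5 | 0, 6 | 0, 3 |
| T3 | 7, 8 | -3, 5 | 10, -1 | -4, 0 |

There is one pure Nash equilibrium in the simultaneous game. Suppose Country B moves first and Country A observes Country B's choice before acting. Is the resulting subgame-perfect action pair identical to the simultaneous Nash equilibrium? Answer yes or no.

Country A best-responds to each possible Country B move:
- W: Country A compares -1, 5, 8, 7 and picks T2; Country B would get -4.
- X: Country A compares -2, 10, 8, -3 and picks T1; Country B would get 6.
- Y: Country A compares 6, 6, 0, 10 and picks T3; Country B would get -1.
- Z: Country A compares -4, 2, 0, -4 and picks T1; Country B would get 3.
Country B's induced payoffs are -4, 6, -1, 3, so Country B commits to X. Subgame-perfect outcome: (T1, X) with payoffs (10, 6).
For the simultaneous game, intersect best replies.
Country A's best replies: W→T2; X→T1; Y→T3; Z→T1.
Country B's best replies: T0→W; T1→X; T2→Y; T3→W.
The unique mutual best reply is (T1, X), giving (10, 6).
Sequential outcome (T1, X) coincides with the Nash profile (T1, X).

yes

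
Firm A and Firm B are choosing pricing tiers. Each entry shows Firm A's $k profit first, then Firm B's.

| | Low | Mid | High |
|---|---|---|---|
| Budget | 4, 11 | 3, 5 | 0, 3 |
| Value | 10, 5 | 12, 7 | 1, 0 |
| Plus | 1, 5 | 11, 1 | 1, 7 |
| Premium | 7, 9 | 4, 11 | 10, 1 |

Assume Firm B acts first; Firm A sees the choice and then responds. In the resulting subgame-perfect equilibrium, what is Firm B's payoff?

7

Firm A best-responds to each possible Firm B move:
- Low: Firm A compares 4, 10, 1, 7 and picks Value; Firm B would get 5.
- Mid: Firm A compares 3, 12, 11, 4 and picks Value; Firm B would get 7.
- High: Firm A compares 0, 1, 1, 10 and picks Premium; Firm B would get 1.
Among 5, 7, 1, the best is 7 at Mid. Subgame-perfect outcome: (Value, Mid) with payoffs (12, 7).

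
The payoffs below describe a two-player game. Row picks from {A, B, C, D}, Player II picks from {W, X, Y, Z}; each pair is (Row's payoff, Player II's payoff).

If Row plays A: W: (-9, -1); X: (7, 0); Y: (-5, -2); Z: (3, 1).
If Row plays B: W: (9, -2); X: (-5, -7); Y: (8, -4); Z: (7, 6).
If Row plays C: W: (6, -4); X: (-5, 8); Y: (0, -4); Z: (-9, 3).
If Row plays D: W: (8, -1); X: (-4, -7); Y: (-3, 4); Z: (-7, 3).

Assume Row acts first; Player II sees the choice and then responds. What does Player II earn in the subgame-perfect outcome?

6

Solve by backward induction (Row leads).
- A: Player II compares -1, 0, -2, 1 and picks Z; Row would get 3.
- B: Player II compares -2, -7, -4, 6 and picks Z; Row would get 7.
- C: Player II compares -4, 8, -4, 3 and picks X; Row would get -5.
- D: Player II compares -1, -7, 4, 3 and picks Y; Row would get -3.
Maximizing over 3, 7, -5, -3, Row chooses B. Subgame-perfect outcome: (B, Z) with payoffs (7, 6).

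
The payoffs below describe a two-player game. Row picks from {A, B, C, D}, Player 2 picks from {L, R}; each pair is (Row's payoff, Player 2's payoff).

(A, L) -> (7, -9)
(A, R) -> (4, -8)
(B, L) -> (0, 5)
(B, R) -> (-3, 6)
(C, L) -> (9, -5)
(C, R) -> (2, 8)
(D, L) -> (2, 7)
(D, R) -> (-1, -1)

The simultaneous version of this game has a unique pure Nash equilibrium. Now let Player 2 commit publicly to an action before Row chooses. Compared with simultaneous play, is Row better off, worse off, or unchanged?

Solve by backward induction (Player 2 leads).
- L: BR = C, leader payoff -5.
- R: BR = A, leader payoff -8.
Maximizing over -5, -8, Player 2 chooses L. Subgame-perfect outcome: (C, L) with payoffs (9, -5).
For the simultaneous game, intersect best replies.
Row's best replies: L→C; R→A.
Player 2's best replies: A→R; B→R; C→R; D→L.
The unique mutual best reply is (A, R), giving (4, -8).
Row earns 9 sequentially versus 4 at the Nash outcome: better off.

better off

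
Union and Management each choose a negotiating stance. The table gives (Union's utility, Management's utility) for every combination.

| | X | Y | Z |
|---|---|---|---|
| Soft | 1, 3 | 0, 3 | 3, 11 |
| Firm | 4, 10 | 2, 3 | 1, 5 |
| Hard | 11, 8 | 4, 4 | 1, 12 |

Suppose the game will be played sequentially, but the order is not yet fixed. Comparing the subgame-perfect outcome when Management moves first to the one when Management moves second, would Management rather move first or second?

first

If Union leads: Management's best replies are Soft→Z, Firm→X, Hard→Z; Union's induced payoffs 3, 4, 1; outcome (Firm, X), payoffs (4, 10).
If Management leads: Union's best replies are X→Hard, Y→Hard, Z→Soft; Management's induced payoffs 8, 4, 11; outcome (Soft, Z), payoffs (3, 11).
Management gets 11 moving first and 10 moving second, so Management prefers to move first.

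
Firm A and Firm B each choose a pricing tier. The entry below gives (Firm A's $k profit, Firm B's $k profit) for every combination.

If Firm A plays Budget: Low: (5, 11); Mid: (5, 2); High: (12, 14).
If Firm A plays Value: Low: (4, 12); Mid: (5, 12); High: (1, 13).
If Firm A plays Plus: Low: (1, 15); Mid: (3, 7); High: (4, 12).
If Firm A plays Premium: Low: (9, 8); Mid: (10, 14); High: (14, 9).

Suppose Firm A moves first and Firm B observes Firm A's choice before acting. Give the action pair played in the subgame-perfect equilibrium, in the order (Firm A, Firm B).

(Budget, High)

Firm B best-responds to each possible Firm A move:
- Budget: BR = High, leader payoff 12.
- Value: BR = High, leader payoff 1.
- Plus: BR = Low, leader payoff 1.
- Premium: BR = Mid, leader payoff 10.
Among 12, 1, 1, 10, the best is 12 at Budget. Subgame-perfect outcome: (Budget, High) with payoffs (12, 14).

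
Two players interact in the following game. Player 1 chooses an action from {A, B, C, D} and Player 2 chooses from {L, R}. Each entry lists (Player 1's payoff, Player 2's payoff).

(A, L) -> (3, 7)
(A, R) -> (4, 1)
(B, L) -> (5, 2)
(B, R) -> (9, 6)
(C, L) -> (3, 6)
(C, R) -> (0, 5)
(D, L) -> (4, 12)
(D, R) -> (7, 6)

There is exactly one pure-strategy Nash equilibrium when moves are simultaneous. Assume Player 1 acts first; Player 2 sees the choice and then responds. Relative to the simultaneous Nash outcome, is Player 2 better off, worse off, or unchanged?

Work backward from Player 2's decision.
- A → Player 2 plays L (best of 7, 1); Player 1 gets 3.
- B → Player 2 plays R (best of 2, 6); Player 1 gets 9.
- C → Player 2 plays L (best of 6, 5); Player 1 gets 3.
- D → Player 2 plays L (best of 12, 6); Player 1 gets 4.
Among 3, 9, 3, 4, the best is 9 at B. Subgame-perfect outcome: (B, R) with payoffs (9, 6).
For the simultaneous game, intersect best replies.
Player 1's best replies: L→B; R→B.
Player 2's best replies: A→L; B→R; C→L; D→L.
The unique mutual best reply is (B, R), giving (9, 6).
Player 2 earns 6 sequentially versus 6 at the Nash outcome: unchanged.

unchanged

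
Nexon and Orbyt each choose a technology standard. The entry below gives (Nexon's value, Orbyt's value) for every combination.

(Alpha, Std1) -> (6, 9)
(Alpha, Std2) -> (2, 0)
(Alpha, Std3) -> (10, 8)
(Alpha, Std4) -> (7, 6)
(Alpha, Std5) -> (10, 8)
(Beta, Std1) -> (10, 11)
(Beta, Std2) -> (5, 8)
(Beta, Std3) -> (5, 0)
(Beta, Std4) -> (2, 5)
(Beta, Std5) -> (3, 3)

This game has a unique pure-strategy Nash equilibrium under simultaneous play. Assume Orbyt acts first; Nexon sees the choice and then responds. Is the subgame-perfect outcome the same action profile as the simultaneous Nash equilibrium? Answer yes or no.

Work backward from Nexon's decision.
- Std1 → Nexon plays Beta (best of 6, 10); Orbyt gets 11.
- Std2 → Nexon plays Beta (best of 2, 5); Orbyt gets 8.
- Std3 → Nexon plays Alpha (best of 10, 5); Orbyt gets 8.
- Std4 → Nexon plays Alpha (best of 7, 2); Orbyt gets 6.
- Std5 → Nexon plays Alpha (best of 10, 3); Orbyt gets 8.
Among 11, 8, 8, 6, 8, the best is 11 at Std1. Subgame-perfect outcome: (Beta, Std1) with payoffs (10, 11).
Under simultaneous play:
Nexon's best replies: Std1→Beta; Std2→Beta; Std3→Alpha; Std4→Alpha; Std5→Alpha.
Orbyt's best replies: Alpha→Std1; Beta→Std1.
Only (Beta, Std1) has each player best-responding; Nash payoffs (10, 11).
Sequential outcome (Beta, Std1) coincides with the Nash profile (Beta, Std1).

yes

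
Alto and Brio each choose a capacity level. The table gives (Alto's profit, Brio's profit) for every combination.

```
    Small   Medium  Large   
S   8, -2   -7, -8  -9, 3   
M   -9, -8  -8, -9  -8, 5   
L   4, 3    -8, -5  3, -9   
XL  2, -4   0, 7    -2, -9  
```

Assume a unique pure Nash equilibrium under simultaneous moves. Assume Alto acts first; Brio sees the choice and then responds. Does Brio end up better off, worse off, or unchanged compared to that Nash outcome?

worse off

Backward induction with Alto moving first.
- S → Brio plays Large (best of -2, -8, 3); Alto gets -9.
- M → Brio plays Large (best of -8, -9, 5); Alto gets -8.
- L → Brio plays Small (best of 3, -5, -9); Alto gets 4.
- XL → Brio plays Medium (best of -4, 7, -9); Alto gets 0.
Alto's induced payoffs are -9, -8, 4, 0, so Alto commits to L. Subgame-perfect outcome: (L, Small) with payoffs (4, 3).
Now find the simultaneous Nash equilibrium.
Alto's best replies: Small→S; Medium→XL; Large→L.
Brio's best replies: S→Large; M→Large; L→Small; XL→Medium.
The unique mutual best reply is (XL, Medium), giving (0, 7).
Brio earns 3 sequentially versus 7 at the Nash outcome: worse off.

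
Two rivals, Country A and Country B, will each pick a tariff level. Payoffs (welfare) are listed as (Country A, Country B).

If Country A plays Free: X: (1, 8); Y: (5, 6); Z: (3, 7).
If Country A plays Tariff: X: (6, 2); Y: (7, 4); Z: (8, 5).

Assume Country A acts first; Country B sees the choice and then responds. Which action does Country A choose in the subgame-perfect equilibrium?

Country B best-responds to each possible Country A move:
- Free: Country B compares 8, 6, 7 and picks X; Country A would get 1.
- Tariff: Country B compares 2, 4, 5 and picks Z; Country A would get 8.
Country A's induced payoffs are 1, 8, so Country A commits to Tariff. Subgame-perfect outcome: (Tariff, Z) with payoffs (8, 5).

Tariff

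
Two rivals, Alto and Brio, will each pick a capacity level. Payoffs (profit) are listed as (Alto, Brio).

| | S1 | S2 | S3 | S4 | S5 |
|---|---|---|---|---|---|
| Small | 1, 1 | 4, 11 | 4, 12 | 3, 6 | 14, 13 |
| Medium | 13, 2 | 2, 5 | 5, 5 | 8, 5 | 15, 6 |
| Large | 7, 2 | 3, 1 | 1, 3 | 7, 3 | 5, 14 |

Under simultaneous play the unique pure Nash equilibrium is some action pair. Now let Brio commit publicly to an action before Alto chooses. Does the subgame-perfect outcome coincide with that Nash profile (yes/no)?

Solve by backward induction (Brio leads).
- S1: BR = Medium, leader payoff 2.
- S2: BR = Small, leader payoff 11.
- S3: BR = Medium, leader payoff 5.
- S4: BR = Medium, leader payoff 5.
- S5: BR = Medium, leader payoff 6.
Brio's induced payoffs are 2, 11, 5, 5, 6, so Brio commits to S2. Subgame-perfect outcome: (Small, S2) with payoffs (4, 11).
For the simultaneous game, intersect best replies.
Alto's best replies: S1→Medium; S2→Small; S3→Medium; S4→Medium; S5→Medium.
Brio's best replies: Small→S5; Medium→S5; Large→S5.
Only (Medium, S5) has each player best-responding; Nash payoffs (15, 6).
Sequential outcome (Small, S2) differs from the Nash profile (Medium, S5).

no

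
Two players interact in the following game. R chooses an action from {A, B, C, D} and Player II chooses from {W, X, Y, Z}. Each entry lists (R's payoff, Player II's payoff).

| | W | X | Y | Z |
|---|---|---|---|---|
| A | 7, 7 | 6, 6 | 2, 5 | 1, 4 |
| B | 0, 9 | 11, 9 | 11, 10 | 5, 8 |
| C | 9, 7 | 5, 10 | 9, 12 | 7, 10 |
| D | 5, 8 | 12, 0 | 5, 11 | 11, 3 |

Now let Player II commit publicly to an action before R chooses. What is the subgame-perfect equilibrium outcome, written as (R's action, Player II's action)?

R best-responds to each possible Player II move:
- W: R compares 7, 0, 9, 5 and picks C; Player II would get 7.
- X: R compares 6, 11, 5, 12 and picks D; Player II would get 0.
- Y: R compares 2, 11, 9, 5 and picks B; Player II would get 10.
- Z: R compares 1, 5, 7, 11 and picks D; Player II would get 3.
Maximizing over 7, 0, 10, 3, Player II chooses Y. Subgame-perfect outcome: (B, Y) with payoffs (11, 10).

(B, Y)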